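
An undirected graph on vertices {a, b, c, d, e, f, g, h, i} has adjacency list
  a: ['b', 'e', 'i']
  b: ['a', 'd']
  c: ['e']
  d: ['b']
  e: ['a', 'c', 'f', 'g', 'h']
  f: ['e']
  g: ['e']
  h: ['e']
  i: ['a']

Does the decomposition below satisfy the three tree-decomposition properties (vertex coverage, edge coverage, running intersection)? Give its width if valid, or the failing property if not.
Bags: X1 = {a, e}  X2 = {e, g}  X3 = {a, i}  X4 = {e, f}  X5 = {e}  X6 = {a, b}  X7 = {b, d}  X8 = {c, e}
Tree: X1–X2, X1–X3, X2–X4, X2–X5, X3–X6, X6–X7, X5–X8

A tree decomposition must satisfy three properties: every vertex lies in some bag; for every edge, both endpoints lie together in some bag; and for every vertex, the bags containing it form a connected subtree. Here vertex h appears in no bag, so the decomposition is invalid.

No — vertex h appears in no bag.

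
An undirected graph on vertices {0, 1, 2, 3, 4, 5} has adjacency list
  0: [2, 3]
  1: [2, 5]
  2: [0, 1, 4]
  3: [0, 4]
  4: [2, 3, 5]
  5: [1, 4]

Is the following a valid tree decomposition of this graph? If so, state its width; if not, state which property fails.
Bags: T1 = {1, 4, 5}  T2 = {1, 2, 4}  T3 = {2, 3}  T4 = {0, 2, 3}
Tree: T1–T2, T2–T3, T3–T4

No — edge (4,3) lies in no bag.

A tree decomposition must satisfy three properties: every vertex lies in some bag; for every edge, both endpoints lie together in some bag; and for every vertex, the bags containing it form a connected subtree. Here edge (4,3) lies in no bag, so the decomposition is invalid.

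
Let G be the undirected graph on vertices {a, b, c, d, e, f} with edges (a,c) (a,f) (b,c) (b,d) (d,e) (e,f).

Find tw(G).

A width-2 tree decomposition is:
Bags: B1 = {d, e, f}  B2 = {a, d, f}  B3 = {a, c, d}  B4 = {b, c, d}
Tree: B1–B2, B2–B3, B3–B4
Each bag holds 3 vertices, so the decomposition has width 2, which upper-bounds the treewidth. For the lower bound, G contains the cycle d–e–f–a–c–b–d, so G is not a forest; only forests have treewidth ≤ 1, hence tw(G) ≥ 2. Therefore the treewidth is 2.

2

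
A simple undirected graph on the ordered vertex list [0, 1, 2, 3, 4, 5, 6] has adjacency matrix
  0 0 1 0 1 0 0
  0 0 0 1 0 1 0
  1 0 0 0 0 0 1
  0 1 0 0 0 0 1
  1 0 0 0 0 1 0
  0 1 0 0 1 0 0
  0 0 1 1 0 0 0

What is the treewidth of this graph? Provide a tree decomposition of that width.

Treewidth 2.
Bags: B1 = {0, 2, 6}  B2 = {0, 4, 6}  B3 = {4, 5, 6}  B4 = {1, 5, 6}  B5 = {1, 3, 6}
Tree: B1–B2, B2–B3, B3–B4, B4–B5

Every bag has size at most 3, so the width is 3 − 1 = 2 and tw(G) ≤ 2. Since 6–2–0–4–5–1–3–6 is a cycle in G, G is not acyclic. Forests are exactly the graphs of treewidth ≤ 1, so tw(G) ≥ 2. Hence tw(G) = 2 exactly.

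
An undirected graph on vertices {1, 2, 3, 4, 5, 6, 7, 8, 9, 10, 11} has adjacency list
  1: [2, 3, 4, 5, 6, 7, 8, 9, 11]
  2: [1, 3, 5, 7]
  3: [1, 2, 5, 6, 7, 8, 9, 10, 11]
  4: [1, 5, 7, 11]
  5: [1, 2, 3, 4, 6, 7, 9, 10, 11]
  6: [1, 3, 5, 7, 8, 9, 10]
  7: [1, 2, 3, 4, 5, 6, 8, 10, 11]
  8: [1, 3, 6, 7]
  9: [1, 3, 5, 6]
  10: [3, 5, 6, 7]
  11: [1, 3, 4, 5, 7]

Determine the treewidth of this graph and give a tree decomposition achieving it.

Every bag has size at most 5, so the width is 5 − 1 = 4 and tw(G) ≤ 4. On the other hand G contains the 5-clique {1, 3, 6, 7, 8}. A clique must lie in a single bag of any decomposition, so no decomposition can have width below 4. Therefore the treewidth is 4.

Treewidth 4.
One optimal decomposition is:
Bags: B1 = {1, 2, 3, 5, 7}  B2 = {1, 3, 5, 7, 11}  B3 = {1, 3, 5, 6, 7}  B4 = {1, 3, 6, 7, 8}  B5 = {1, 3, 5, 6, 9}  B6 = {3, 5, 6, 7, 10}  B7 = {1, 4, 5, 7, 11}
Tree: B1–B2, B1–B3, B3–B4, B3–B5, B3–B6, B2–B7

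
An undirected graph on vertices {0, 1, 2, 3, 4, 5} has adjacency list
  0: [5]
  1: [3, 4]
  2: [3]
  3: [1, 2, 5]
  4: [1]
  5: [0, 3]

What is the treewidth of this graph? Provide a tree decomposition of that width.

Every bag has size at most 2, so the width is 2 − 1 = 1 and tw(G) ≤ 1. Since G has at least one edge (e.g. 3–5), it is not an edgeless graph, so tw(G) ≥ 1. Therefore the treewidth is 1.

Treewidth 1.
One optimal decomposition is:
Bags: B1 = {3, 5}  B2 = {2, 3}  B3 = {1, 3}  B4 = {0, 5}  B5 = {1, 4}
Tree: B1–B2, B1–B3, B1–B4, B3–B5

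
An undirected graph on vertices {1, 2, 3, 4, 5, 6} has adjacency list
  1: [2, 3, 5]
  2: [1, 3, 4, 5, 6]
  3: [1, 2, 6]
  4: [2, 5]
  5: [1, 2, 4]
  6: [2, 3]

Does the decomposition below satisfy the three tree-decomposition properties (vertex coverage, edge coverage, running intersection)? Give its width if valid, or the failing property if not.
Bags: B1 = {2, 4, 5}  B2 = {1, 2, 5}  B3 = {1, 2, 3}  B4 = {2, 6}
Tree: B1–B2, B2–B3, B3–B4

No — edge (3,6) lies in no bag.

A tree decomposition must satisfy three properties: every vertex lies in some bag; for every edge, both endpoints lie together in some bag; and for every vertex, the bags containing it form a connected subtree. Here edge (3,6) lies in no bag, so the decomposition is invalid.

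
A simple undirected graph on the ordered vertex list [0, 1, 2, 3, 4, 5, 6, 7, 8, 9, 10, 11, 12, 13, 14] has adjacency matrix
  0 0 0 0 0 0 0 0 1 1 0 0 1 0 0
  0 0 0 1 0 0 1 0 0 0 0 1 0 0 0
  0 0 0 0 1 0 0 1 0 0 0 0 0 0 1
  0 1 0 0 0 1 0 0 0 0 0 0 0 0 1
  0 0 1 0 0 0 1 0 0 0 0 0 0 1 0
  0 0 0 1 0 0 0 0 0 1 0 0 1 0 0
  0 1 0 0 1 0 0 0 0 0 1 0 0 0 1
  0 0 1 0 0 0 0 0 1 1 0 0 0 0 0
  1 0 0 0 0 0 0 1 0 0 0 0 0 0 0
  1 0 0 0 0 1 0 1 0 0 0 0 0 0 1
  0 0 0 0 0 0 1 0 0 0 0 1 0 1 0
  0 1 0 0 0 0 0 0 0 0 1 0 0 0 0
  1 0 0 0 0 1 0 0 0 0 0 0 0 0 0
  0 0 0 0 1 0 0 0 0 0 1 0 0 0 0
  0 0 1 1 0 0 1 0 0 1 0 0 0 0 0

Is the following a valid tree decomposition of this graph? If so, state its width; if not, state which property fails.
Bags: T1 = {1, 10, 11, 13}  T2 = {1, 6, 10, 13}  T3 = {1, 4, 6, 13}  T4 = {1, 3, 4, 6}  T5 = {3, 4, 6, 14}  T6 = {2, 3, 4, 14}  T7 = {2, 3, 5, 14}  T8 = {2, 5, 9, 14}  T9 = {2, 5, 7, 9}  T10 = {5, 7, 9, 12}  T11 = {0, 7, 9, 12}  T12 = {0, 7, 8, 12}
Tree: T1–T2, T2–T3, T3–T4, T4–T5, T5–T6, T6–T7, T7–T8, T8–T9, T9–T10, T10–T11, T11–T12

Vertex coverage: the bags together contain {0, 1, 2, 3, 4, 5, 6, 7, 8, 9, 10, 11, 12, 13, 14}, the full vertex set. Edge coverage: each edge of G has both endpoints in at least one bag. Running intersection: for every vertex, the bags containing it form a connected subtree. All three properties hold, so this is a valid tree decomposition of width max|bag| − 1 = 3, and hence tw(G) ≤ 3.

Yes; width 3.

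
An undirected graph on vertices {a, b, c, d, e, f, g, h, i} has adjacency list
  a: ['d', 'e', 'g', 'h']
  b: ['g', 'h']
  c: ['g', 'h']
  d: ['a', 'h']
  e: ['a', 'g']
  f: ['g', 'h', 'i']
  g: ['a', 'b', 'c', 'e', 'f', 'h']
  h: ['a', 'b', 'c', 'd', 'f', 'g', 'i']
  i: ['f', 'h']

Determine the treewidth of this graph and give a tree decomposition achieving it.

Treewidth 2.
One such decomposition:
Bags: B1 = {a, g, h}  B2 = {a, d, h}  B3 = {b, g, h}  B4 = {c, g, h}  B5 = {f, g, h}  B6 = {f, h, i}  B7 = {a, e, g}
Tree: B1–B2, B1–B3, B1–B4, B3–B5, B5–B6, B1–B7

Each bag holds 3 vertices, so the decomposition has width 2, which upper-bounds the treewidth. On the other hand G contains the 3-clique {a, e, g}. A clique must lie in a single bag of any decomposition, so no decomposition can have width below 2. Combining the bounds, tw(G) = 2.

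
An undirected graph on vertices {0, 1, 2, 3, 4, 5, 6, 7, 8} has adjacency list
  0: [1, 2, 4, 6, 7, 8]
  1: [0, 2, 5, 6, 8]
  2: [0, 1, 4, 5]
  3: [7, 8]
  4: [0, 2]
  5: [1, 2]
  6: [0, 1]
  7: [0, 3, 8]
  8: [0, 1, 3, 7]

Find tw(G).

2

A width-2 tree decomposition is:
Bags: B1 = {0, 1, 2}  B2 = {0, 1, 8}  B3 = {0, 1, 6}  B4 = {0, 2, 4}  B5 = {1, 2, 5}  B6 = {0, 7, 8}  B7 = {3, 7, 8}
Tree: B1–B2, B1–B3, B1–B4, B1–B5, B2–B6, B6–B7
Every bag has size at most 3, so the width is 3 − 1 = 2 and tw(G) ≤ 2. On the other hand G contains the 3-clique {0, 1, 8}. A clique must lie in a single bag of any decomposition, so no decomposition can have width below 2. Combining the bounds, tw(G) = 2.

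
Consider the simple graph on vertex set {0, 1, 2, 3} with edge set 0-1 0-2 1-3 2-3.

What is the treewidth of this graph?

A width-2 tree decomposition is:
Bags: B1 = {0, 1, 2}  B2 = {1, 2, 3}
Tree: B1–B2
Each bag holds 3 vertices, so the decomposition has width 2, which upper-bounds the treewidth. For the lower bound, G contains the cycle 1–0–2–3–1, so G is not a forest; only forests have treewidth ≤ 1, hence tw(G) ≥ 2. Therefore the treewidth is 2.

2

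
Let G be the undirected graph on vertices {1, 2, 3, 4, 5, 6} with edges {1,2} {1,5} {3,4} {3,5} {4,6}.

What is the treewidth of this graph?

1

A width-1 tree decomposition is:
Bags: B1 = {1, 2}  B2 = {1, 5}  B3 = {3, 5}  B4 = {3, 4}  B5 = {4, 6}
Tree: B1–B2, B2–B3, B3–B4, B4–B5
Every bag has size at most 2, so the width is 2 − 1 = 1 and tw(G) ≤ 1. G has an edge, so its treewidth is at least 1. Hence tw(G) = 1 exactly.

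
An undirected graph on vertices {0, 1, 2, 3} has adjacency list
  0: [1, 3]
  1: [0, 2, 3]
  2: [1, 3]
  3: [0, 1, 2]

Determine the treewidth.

2

A width-2 tree decomposition is:
Bags: B1 = {1, 2, 3}  B2 = {0, 1, 3}
Tree: B1–B2
The largest bag has 3 vertices, giving width 2; this decomposition certifies tw(G) ≤ 2. Conversely, {0, 1, 3} is a clique of size 3, and the vertices of any clique must share a bag in every tree decomposition; so some bag has ≥ 3 vertices and tw(G) ≥ 2. The upper and lower bounds meet at 2, so that is the treewidth.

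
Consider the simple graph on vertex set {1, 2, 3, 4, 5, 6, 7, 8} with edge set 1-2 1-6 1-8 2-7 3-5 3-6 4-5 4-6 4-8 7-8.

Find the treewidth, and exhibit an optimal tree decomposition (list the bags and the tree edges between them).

Treewidth 2.
One such decomposition:
Bags: B1 = {3, 4, 5}  B2 = {3, 4, 6}  B3 = {4, 6, 8}  B4 = {1, 6, 8}  B5 = {1, 7, 8}  B6 = {1, 2, 7}
Tree: B1–B2, B2–B3, B3–B4, B4–B5, B5–B6

Each bag holds 3 vertices, so the decomposition has width 2, which upper-bounds the treewidth. The edges 5–3–6–4–5 form a cycle, so G is not a tree and its treewidth is at least 2. Therefore the treewidth is 2.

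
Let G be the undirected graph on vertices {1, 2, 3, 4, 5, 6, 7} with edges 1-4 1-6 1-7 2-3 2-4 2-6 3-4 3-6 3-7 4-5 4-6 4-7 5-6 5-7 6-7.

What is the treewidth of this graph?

A width-3 tree decomposition is:
Bags: B1 = {1, 4, 6, 7}  B2 = {3, 4, 6, 7}  B3 = {4, 5, 6, 7}  B4 = {2, 3, 4, 6}
Tree: B1–B2, B1–B3, B2–B4
The largest bag has 4 vertices, giving width 3; this decomposition certifies tw(G) ≤ 3. For the lower bound, the 4 vertices {2, 3, 4, 6} are pairwise adjacent, and any tree decomposition puts a clique entirely inside one bag — forcing width ≥ 3. Hence tw(G) = 3 exactly.

3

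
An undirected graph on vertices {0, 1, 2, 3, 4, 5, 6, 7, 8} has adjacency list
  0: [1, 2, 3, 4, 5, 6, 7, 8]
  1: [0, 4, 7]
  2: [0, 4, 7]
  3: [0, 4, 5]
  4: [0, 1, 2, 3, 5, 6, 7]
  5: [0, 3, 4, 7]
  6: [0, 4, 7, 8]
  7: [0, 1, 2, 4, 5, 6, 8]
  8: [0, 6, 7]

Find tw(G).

A width-3 tree decomposition is:
Bags: B1 = {0, 6, 7, 8}  B2 = {0, 4, 6, 7}  B3 = {0, 2, 4, 7}  B4 = {0, 1, 4, 7}  B5 = {0, 4, 5, 7}  B6 = {0, 3, 4, 5}
Tree: B1–B2, B2–B3, B3–B4, B3–B5, B5–B6
Each bag holds 4 vertices, so the decomposition has width 3, which upper-bounds the treewidth. On the other hand G contains the 4-clique {0, 6, 7, 8}. A clique must lie in a single bag of any decomposition, so no decomposition can have width below 3. Hence tw(G) = 3 exactly.

3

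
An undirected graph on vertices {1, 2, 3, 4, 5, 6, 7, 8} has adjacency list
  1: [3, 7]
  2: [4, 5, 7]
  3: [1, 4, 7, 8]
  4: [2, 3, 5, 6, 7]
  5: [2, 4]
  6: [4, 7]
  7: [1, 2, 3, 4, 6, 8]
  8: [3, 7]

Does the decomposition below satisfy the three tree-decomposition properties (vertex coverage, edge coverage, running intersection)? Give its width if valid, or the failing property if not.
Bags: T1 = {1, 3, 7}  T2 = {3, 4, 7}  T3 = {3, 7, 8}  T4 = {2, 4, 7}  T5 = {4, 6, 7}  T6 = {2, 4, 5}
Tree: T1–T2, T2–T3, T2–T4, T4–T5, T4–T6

Yes; width 2.

Vertex coverage: the bags together contain {1, 2, 3, 4, 5, 6, 7, 8}, the full vertex set. Edge coverage: each edge of G has both endpoints in at least one bag. Running intersection: for every vertex, the bags containing it form a connected subtree. All three properties hold, so this is a valid tree decomposition of width max|bag| − 1 = 2, and hence tw(G) ≤ 2.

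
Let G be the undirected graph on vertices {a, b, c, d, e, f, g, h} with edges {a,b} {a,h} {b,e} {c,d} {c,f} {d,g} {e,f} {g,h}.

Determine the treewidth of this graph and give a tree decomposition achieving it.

Every bag has size at most 3, so the width is 3 − 1 = 2 and tw(G) ≤ 2. The edges a–b–e–f–c–d–g–h–a form a cycle, so G is not a tree and its treewidth is at least 2. Combining the bounds, tw(G) = 2.

Treewidth 2.
One such decomposition:
Bags: B1 = {a, b, e}  B2 = {a, e, f}  B3 = {a, c, f}  B4 = {a, c, d}  B5 = {a, d, g}  B6 = {a, g, h}
Tree: B1–B2, B2–B3, B3–B4, B4–B5, B5–B6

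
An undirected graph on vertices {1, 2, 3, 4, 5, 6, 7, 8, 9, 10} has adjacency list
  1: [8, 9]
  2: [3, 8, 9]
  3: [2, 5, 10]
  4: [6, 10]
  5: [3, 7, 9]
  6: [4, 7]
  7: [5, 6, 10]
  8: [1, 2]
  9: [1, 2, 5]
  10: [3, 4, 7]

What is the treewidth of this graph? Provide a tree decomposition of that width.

Every bag has size at most 3, so the width is 3 − 1 = 2 and tw(G) ≤ 2. For the lower bound, G contains the cycle 1–8–2–9–1, so G is not a forest; only forests have treewidth ≤ 1, hence tw(G) ≥ 2. Hence tw(G) = 2 exactly.

Treewidth 2.
One such decomposition:
Bags: B1 = {1, 8, 9}  B2 = {2, 8, 9}  B3 = {2, 5, 9}  B4 = {2, 3, 5}  B5 = {3, 5, 7}  B6 = {3, 7, 10}  B7 = {6, 7, 10}  B8 = {4, 6, 10}
Tree: B1–B2, B2–B3, B3–B4, B4–B5, B5–B6, B6–B7, B7–B8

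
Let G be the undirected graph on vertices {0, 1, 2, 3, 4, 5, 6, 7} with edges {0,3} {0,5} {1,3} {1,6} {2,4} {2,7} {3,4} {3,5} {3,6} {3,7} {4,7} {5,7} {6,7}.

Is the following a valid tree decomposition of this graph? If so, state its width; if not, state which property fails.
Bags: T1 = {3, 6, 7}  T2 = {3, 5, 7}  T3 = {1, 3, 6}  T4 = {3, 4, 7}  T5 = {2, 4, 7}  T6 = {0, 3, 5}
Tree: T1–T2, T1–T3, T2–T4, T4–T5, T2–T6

Checking the three conditions: (i) the bags cover all of {0, 1, 2, 3, 4, 5, 6, 7}; (ii) for each edge, some bag contains both endpoints; (iii) the bags containing any fixed vertex form a subtree. All hold, so the decomposition is valid with width 3 − 1 = 2.

Yes; width 2.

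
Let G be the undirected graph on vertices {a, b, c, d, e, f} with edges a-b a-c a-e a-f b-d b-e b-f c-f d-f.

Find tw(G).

2

A width-2 tree decomposition is:
Bags: B1 = {b, d, f}  B2 = {a, b, f}  B3 = {a, b, e}  B4 = {a, c, f}
Tree: B1–B2, B2–B3, B2–B4
Each bag holds 3 vertices, so the decomposition has width 2, which upper-bounds the treewidth. Conversely, {a, b, e} is a clique of size 3, and the vertices of any clique must share a bag in every tree decomposition; so some bag has ≥ 3 vertices and tw(G) ≥ 2. Hence tw(G) = 2 exactly.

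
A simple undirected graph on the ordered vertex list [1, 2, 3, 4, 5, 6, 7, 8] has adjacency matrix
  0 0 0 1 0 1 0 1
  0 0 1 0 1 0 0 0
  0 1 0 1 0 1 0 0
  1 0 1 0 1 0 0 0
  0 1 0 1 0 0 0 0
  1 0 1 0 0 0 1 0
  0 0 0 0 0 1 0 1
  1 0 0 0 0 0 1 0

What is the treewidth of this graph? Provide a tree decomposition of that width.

Every bag has size at most 3, so the width is 3 − 1 = 2 and tw(G) ≤ 2. The edges 2–5–4–3–2 form a cycle, so G is not a tree and its treewidth is at least 2. Hence tw(G) = 2 exactly.

Treewidth 2.
Bags: B1 = {2, 3, 5}  B2 = {3, 4, 5}  B3 = {3, 4, 6}  B4 = {1, 4, 6}  B5 = {1, 6, 7}  B6 = {1, 7, 8}
Tree: B1–B2, B2–B3, B3–B4, B4–B5, B5–B6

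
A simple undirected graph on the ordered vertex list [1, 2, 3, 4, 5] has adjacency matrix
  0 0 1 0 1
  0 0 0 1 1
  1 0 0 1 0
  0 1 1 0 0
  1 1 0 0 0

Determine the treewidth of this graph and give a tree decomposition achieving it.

Every bag has size at most 3, so the width is 3 − 1 = 2 and tw(G) ≤ 2. The edges 2–5–1–3–4–2 form a cycle, so G is not a tree and its treewidth is at least 2. Hence tw(G) = 2 exactly.

Treewidth 2.
Bags: B1 = {1, 2, 5}  B2 = {1, 2, 3}  B3 = {2, 3, 4}
Tree: B1–B2, B2–B3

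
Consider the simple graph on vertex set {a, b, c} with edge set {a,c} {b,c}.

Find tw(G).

1

A width-1 tree decomposition is:
Bags: B1 = {b, c}  B2 = {a, c}
Tree: B1–B2
The largest bag has 2 vertices, giving width 1; this decomposition certifies tw(G) ≤ 1. Any graph with an edge has treewidth ≥ 1, and G has the edge c–b. Hence tw(G) = 1 exactly.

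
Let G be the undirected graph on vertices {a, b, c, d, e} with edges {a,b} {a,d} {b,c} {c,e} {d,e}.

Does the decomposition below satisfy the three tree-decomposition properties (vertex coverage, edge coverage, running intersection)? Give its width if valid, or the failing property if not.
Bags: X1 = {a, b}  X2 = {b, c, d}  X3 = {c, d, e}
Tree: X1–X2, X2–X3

A tree decomposition must satisfy three properties: every vertex lies in some bag; for every edge, both endpoints lie together in some bag; and for every vertex, the bags containing it form a connected subtree. Here edge (d,a) lies in no bag, so the decomposition is invalid.

No — edge (d,a) lies in no bag.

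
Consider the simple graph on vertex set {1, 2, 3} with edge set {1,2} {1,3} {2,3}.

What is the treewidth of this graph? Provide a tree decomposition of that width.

A single bag containing all 3 vertices is trivially a valid decomposition of width 2. Conversely, {1, 2, 3} is a clique of size 3, and the vertices of any clique must share a bag in every tree decomposition; so some bag has ≥ 3 vertices and tw(G) ≥ 2. Therefore the treewidth is 2.

Treewidth 2.
Bags: B1 = {1, 2, 3}
Tree: (single bag)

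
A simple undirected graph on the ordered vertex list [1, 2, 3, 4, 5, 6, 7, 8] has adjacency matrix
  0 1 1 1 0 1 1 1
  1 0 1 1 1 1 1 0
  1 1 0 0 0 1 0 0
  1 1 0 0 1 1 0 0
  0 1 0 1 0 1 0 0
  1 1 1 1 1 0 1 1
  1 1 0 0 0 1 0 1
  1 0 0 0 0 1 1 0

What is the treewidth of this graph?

3

A width-3 tree decomposition is:
Bags: B1 = {1, 2, 6, 7}  B2 = {1, 2, 4, 6}  B3 = {1, 2, 3, 6}  B4 = {2, 4, 5, 6}  B5 = {1, 6, 7, 8}
Tree: B1–B2, B1–B3, B2–B4, B1–B5
The largest bag has 4 vertices, giving width 3; this decomposition certifies tw(G) ≤ 3. Conversely, {1, 6, 7, 8} is a clique of size 4, and the vertices of any clique must share a bag in every tree decomposition; so some bag has ≥ 4 vertices and tw(G) ≥ 3. Therefore the treewidth is 3.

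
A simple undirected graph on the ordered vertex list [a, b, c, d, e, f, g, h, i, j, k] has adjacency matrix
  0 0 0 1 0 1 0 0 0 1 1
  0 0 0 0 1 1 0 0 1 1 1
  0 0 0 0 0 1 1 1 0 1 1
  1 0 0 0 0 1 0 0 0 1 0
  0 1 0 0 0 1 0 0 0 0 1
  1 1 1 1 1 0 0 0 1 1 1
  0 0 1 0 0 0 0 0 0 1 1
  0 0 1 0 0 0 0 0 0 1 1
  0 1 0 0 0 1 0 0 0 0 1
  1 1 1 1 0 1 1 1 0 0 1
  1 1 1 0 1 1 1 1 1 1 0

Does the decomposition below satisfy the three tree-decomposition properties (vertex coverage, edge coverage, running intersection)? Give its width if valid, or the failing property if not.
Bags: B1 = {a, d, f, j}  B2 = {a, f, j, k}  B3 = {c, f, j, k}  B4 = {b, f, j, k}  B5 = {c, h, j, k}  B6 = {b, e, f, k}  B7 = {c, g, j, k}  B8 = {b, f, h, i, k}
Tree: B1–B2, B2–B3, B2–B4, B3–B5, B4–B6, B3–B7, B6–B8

No — bags containing vertex h are not connected in the tree.

A tree decomposition must satisfy three properties: every vertex lies in some bag; for every edge, both endpoints lie together in some bag; and for every vertex, the bags containing it form a connected subtree. Here bags containing vertex h are not connected in the tree, so the decomposition is invalid.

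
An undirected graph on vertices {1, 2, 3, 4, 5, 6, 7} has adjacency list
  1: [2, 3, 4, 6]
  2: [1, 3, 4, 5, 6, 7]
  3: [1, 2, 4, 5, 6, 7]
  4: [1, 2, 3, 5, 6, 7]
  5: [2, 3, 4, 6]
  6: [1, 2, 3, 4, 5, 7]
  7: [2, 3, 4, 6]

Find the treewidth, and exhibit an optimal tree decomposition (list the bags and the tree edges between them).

Treewidth 4.
One such decomposition:
Bags: B1 = {2, 3, 4, 5, 6}  B2 = {1, 2, 3, 4, 6}  B3 = {2, 3, 4, 6, 7}
Tree: B1–B2, B1–B3

Every bag has size at most 5, so the width is 5 − 1 = 4 and tw(G) ≤ 4. For the lower bound, the 5 vertices {1, 2, 3, 4, 6} are pairwise adjacent, and any tree decomposition puts a clique entirely inside one bag — forcing width ≥ 4. Therefore the treewidth is 4.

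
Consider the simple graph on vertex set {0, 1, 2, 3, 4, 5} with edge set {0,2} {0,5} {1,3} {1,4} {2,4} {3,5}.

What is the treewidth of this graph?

2

A width-2 tree decomposition is:
Bags: B1 = {0, 2, 5}  B2 = {2, 3, 5}  B3 = {1, 2, 3}  B4 = {1, 2, 4}
Tree: B1–B2, B2–B3, B3–B4
Every bag has size at most 3, so the width is 3 − 1 = 2 and tw(G) ≤ 2. Since 2–0–5–3–1–4–2 is a cycle in G, G is not acyclic. Forests are exactly the graphs of treewidth ≤ 1, so tw(G) ≥ 2. The upper and lower bounds meet at 2, so that is the treewidth.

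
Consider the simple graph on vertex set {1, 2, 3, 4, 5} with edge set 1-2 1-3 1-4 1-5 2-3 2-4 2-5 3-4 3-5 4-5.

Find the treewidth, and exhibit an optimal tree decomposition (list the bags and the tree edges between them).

A single bag containing all 5 vertices is trivially a valid decomposition of width 4. For the lower bound, the 5 vertices {1, 2, 3, 4, 5} are pairwise adjacent, and any tree decomposition puts a clique entirely inside one bag — forcing width ≥ 4. The upper and lower bounds meet at 4, so that is the treewidth.

Treewidth 4.
One optimal decomposition is:
Bags: B1 = {1, 2, 3, 4, 5}
Tree: (single bag)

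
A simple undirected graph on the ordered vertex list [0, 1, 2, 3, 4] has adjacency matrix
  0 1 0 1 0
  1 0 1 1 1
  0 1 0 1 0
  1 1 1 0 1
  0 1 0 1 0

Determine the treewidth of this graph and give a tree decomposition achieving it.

The largest bag has 3 vertices, giving width 2; this decomposition certifies tw(G) ≤ 2. For the lower bound, the 3 vertices {0, 1, 3} are pairwise adjacent, and any tree decomposition puts a clique entirely inside one bag — forcing width ≥ 2. Hence tw(G) = 2 exactly.

Treewidth 2.
One such decomposition:
Bags: B1 = {0, 1, 3}  B2 = {1, 3, 4}  B3 = {1, 2, 3}
Tree: B1–B2, B2–B3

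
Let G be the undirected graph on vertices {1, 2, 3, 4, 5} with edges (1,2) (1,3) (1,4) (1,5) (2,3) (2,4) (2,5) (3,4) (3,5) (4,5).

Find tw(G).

A width-4 tree decomposition is:
Bags: B1 = {1, 2, 3, 4, 5}
Tree: (single bag)
A single bag containing all 5 vertices is trivially a valid decomposition of width 4. For the lower bound, the 5 vertices {1, 2, 3, 4, 5} are pairwise adjacent, and any tree decomposition puts a clique entirely inside one bag — forcing width ≥ 4. Therefore the treewidth is 4.

4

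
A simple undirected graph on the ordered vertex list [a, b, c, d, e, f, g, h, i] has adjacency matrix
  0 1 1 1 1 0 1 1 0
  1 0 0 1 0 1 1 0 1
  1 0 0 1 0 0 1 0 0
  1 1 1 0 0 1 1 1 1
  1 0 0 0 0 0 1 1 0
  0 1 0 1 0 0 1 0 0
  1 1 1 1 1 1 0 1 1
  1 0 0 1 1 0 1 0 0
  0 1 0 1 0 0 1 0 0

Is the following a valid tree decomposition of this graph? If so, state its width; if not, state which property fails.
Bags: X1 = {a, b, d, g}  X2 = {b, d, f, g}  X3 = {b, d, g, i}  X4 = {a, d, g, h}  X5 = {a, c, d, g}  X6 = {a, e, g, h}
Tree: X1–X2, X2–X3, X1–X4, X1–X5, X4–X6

Yes; width 3.

Checking the three conditions: (i) the bags cover all of {a, b, c, d, e, f, g, h, i}; (ii) for each edge, some bag contains both endpoints; (iii) the bags containing any fixed vertex form a subtree. All hold, so the decomposition is valid with width 4 − 1 = 3.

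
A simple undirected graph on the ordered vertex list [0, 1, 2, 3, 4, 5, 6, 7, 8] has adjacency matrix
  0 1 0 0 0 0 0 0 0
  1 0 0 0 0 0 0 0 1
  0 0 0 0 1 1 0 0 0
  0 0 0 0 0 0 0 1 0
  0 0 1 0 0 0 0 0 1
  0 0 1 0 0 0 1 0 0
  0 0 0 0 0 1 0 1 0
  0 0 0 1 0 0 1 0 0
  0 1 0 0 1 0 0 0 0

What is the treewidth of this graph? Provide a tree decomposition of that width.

Treewidth 1.
Bags: B1 = {0, 1}  B2 = {1, 8}  B3 = {4, 8}  B4 = {2, 4}  B5 = {2, 5}  B6 = {5, 6}  B7 = {6, 7}  B8 = {3, 7}
Tree: B1–B2, B2–B3, B3–B4, B4–B5, B5–B6, B6–B7, B7–B8

Each bag holds 2 vertices, so the decomposition has width 1, which upper-bounds the treewidth. Since G has at least one edge (e.g. 0–1), it is not an edgeless graph, so tw(G) ≥ 1. Combining the bounds, tw(G) = 1.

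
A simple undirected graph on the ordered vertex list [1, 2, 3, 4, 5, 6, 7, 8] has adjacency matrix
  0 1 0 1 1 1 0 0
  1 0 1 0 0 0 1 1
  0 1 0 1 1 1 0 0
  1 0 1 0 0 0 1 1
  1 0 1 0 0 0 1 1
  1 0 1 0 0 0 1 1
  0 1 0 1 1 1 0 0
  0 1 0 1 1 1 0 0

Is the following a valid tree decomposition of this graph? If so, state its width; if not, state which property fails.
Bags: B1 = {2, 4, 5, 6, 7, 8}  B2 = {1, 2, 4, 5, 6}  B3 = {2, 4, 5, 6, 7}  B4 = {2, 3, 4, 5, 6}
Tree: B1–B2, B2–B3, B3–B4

A tree decomposition must satisfy three properties: every vertex lies in some bag; for every edge, both endpoints lie together in some bag; and for every vertex, the bags containing it form a connected subtree. Here bags containing vertex 7 are not connected in the tree, so the decomposition is invalid.

No — bags containing vertex 7 are not connected in the tree.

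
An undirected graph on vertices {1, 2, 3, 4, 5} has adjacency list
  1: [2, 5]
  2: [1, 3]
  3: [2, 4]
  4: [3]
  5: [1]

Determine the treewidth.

1

A width-1 tree decomposition is:
Bags: B1 = {3, 4}  B2 = {2, 3}  B3 = {1, 2}  B4 = {1, 5}
Tree: B1–B2, B2–B3, B3–B4
The largest bag has 2 vertices, giving width 1; this decomposition certifies tw(G) ≤ 1. G has an edge, so its treewidth is at least 1. Therefore the treewidth is 1.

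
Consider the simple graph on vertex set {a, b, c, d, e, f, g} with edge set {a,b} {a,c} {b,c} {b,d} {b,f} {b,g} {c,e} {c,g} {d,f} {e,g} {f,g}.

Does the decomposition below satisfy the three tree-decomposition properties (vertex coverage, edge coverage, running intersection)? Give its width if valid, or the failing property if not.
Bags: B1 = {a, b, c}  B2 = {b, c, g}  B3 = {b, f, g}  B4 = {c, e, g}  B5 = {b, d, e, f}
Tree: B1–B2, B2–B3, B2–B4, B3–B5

No — bags containing vertex e are not connected in the tree.

A tree decomposition must satisfy three properties: every vertex lies in some bag; for every edge, both endpoints lie together in some bag; and for every vertex, the bags containing it form a connected subtree. Here bags containing vertex e are not connected in the tree, so the decomposition is invalid.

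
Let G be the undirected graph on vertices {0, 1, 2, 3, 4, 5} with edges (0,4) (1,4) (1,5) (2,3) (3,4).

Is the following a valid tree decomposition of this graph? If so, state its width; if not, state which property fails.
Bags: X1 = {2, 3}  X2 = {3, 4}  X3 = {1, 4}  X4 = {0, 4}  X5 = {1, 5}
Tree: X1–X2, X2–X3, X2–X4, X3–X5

Vertex coverage: the bags together contain {0, 1, 2, 3, 4, 5}, the full vertex set. Edge coverage: each edge of G has both endpoints in at least one bag. Running intersection: for every vertex, the bags containing it form a connected subtree. All three properties hold, so this is a valid tree decomposition of width max|bag| − 1 = 1, and hence tw(G) ≤ 1.

Yes; width 1.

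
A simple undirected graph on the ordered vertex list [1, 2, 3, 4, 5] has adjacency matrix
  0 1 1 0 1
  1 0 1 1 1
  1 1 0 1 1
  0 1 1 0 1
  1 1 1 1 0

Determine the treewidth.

A width-3 tree decomposition is:
Bags: B1 = {1, 2, 3, 5}  B2 = {2, 3, 4, 5}
Tree: B1–B2
Every bag has size at most 4, so the width is 4 − 1 = 3 and tw(G) ≤ 3. For the lower bound, the 4 vertices {1, 2, 3, 5} are pairwise adjacent, and any tree decomposition puts a clique entirely inside one bag — forcing width ≥ 3. Combining the bounds, tw(G) = 3.

3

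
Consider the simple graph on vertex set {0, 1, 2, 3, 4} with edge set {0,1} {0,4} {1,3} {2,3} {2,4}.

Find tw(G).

2

A width-2 tree decomposition is:
Bags: B1 = {1, 2, 3}  B2 = {1, 2, 4}  B3 = {0, 1, 4}
Tree: B1–B2, B2–B3
Each bag holds 3 vertices, so the decomposition has width 2, which upper-bounds the treewidth. For the lower bound, G contains the cycle 1–3–2–4–0–1, so G is not a forest; only forests have treewidth ≤ 1, hence tw(G) ≥ 2. Therefore the treewidth is 2.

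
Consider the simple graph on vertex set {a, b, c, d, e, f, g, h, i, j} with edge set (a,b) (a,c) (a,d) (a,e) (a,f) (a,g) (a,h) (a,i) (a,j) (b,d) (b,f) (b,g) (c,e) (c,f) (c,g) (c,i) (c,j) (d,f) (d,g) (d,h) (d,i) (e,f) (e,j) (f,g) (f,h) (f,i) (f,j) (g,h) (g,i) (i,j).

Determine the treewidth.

4

A width-4 tree decomposition is:
Bags: B1 = {a, c, f, g, i}  B2 = {a, d, f, g, i}  B3 = {a, c, f, i, j}  B4 = {a, c, e, f, j}  B5 = {a, d, f, g, h}  B6 = {a, b, d, f, g}
Tree: B1–B2, B1–B3, B3–B4, B2–B5, B2–B6
Every bag has size at most 5, so the width is 5 − 1 = 4 and tw(G) ≤ 4. On the other hand G contains the 5-clique {a, d, f, g, h}. A clique must lie in a single bag of any decomposition, so no decomposition can have width below 4. Combining the bounds, tw(G) = 4.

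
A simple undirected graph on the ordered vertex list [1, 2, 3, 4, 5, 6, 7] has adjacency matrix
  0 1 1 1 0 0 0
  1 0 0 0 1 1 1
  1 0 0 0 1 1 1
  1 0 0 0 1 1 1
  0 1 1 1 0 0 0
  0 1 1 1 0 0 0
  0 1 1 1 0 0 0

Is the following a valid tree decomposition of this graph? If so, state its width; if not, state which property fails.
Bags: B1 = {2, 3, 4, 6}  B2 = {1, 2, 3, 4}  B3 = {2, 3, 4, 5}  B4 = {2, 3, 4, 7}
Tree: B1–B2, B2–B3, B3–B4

Yes; width 3.

Every vertex of G appears in some bag (union = {1, 2, 3, 4, 5, 6, 7}); every edge is covered by a bag; and for each vertex v the set of bags containing v is connected in the bag tree. The decomposition is therefore valid. The largest bag has 4 vertices, so the width is 3.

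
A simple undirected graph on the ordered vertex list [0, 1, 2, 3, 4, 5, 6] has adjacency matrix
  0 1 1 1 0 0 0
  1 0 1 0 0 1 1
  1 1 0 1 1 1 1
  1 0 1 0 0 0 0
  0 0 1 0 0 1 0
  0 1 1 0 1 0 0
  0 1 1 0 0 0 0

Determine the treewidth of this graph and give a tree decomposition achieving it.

Every bag has size at most 3, so the width is 3 − 1 = 2 and tw(G) ≤ 2. For the lower bound, the 3 vertices {0, 1, 2} are pairwise adjacent, and any tree decomposition puts a clique entirely inside one bag — forcing width ≥ 2. Therefore the treewidth is 2.

Treewidth 2.
One optimal decomposition is:
Bags: B1 = {0, 1, 2}  B2 = {1, 2, 6}  B3 = {0, 2, 3}  B4 = {1, 2, 5}  B5 = {2, 4, 5}
Tree: B1–B2, B1–B3, B1–B4, B4–B5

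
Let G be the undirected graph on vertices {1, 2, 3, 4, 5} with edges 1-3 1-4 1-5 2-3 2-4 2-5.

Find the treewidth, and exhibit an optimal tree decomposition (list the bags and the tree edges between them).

Every bag has size at most 3, so the width is 3 − 1 = 2 and tw(G) ≤ 2. For the lower bound, G contains the cycle 1–4–2–3–1, so G is not a forest; only forests have treewidth ≤ 1, hence tw(G) ≥ 2. The upper and lower bounds meet at 2, so that is the treewidth.

Treewidth 2.
One optimal decomposition is:
Bags: B1 = {1, 2, 4}  B2 = {1, 2, 3}  B3 = {1, 2, 5}
Tree: B1–B2, B2–B3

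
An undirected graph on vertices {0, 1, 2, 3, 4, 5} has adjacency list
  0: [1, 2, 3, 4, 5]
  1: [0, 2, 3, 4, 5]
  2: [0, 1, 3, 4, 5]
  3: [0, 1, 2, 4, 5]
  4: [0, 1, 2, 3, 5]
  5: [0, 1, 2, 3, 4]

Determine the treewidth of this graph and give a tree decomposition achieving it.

A single bag containing all 6 vertices is trivially a valid decomposition of width 5. On the other hand G contains the 6-clique {0, 1, 2, 3, 4, 5}. A clique must lie in a single bag of any decomposition, so no decomposition can have width below 5. The upper and lower bounds meet at 5, so that is the treewidth.

Treewidth 5.
One such decomposition:
Bags: B1 = {0, 1, 2, 3, 4, 5}
Tree: (single bag)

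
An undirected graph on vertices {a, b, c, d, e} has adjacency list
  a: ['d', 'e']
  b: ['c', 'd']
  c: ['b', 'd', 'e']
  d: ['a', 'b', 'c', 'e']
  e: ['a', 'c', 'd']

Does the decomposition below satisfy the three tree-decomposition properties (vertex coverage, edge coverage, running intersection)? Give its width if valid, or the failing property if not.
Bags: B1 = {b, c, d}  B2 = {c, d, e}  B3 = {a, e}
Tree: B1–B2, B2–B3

A tree decomposition must satisfy three properties: every vertex lies in some bag; for every edge, both endpoints lie together in some bag; and for every vertex, the bags containing it form a connected subtree. Here edge (d,a) lies in no bag, so the decomposition is invalid.

No — edge (d,a) lies in no bag.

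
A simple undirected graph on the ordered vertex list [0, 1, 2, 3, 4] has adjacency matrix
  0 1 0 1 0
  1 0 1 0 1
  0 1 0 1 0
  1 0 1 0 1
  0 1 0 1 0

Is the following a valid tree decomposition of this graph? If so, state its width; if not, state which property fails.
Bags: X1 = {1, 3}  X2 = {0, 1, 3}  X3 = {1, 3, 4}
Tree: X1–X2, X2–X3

No — vertex 2 appears in no bag.

A tree decomposition must satisfy three properties: every vertex lies in some bag; for every edge, both endpoints lie together in some bag; and for every vertex, the bags containing it form a connected subtree. Here vertex 2 appears in no bag, so the decomposition is invalid.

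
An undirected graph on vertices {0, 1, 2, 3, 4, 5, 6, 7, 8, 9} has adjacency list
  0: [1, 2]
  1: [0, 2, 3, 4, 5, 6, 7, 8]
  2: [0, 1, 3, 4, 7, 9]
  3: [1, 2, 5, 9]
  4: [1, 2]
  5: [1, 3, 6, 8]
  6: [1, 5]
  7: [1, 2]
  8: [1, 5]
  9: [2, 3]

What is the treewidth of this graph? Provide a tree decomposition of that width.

Each bag holds 3 vertices, so the decomposition has width 2, which upper-bounds the treewidth. Conversely, {1, 5, 8} is a clique of size 3, and the vertices of any clique must share a bag in every tree decomposition; so some bag has ≥ 3 vertices and tw(G) ≥ 2. Combining the bounds, tw(G) = 2.

Treewidth 2.
One optimal decomposition is:
Bags: B1 = {1, 3, 5}  B2 = {1, 5, 6}  B3 = {1, 2, 3}  B4 = {1, 2, 7}  B5 = {2, 3, 9}  B6 = {1, 2, 4}  B7 = {1, 5, 8}  B8 = {0, 1, 2}
Tree: B1–B2, B1–B3, B3–B4, B3–B5, B4–B6, B1–B7, B6–B8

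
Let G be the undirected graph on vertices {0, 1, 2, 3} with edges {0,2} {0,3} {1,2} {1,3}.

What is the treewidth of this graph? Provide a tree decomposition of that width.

Each bag holds 3 vertices, so the decomposition has width 2, which upper-bounds the treewidth. Since 1–3–0–2–1 is a cycle in G, G is not acyclic. Forests are exactly the graphs of treewidth ≤ 1, so tw(G) ≥ 2. Therefore the treewidth is 2.

Treewidth 2.
One optimal decomposition is:
Bags: B1 = {0, 1, 3}  B2 = {0, 1, 2}
Tree: B1–B2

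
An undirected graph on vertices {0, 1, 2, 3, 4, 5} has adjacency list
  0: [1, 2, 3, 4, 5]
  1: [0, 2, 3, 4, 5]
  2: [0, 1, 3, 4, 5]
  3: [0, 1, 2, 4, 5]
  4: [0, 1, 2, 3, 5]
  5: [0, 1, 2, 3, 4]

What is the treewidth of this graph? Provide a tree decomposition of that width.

Treewidth 5.
One such decomposition:
Bags: B1 = {0, 1, 2, 3, 4, 5}
Tree: (single bag)

A single bag containing all 6 vertices is trivially a valid decomposition of width 5. On the other hand G contains the 6-clique {0, 1, 2, 3, 4, 5}. A clique must lie in a single bag of any decomposition, so no decomposition can have width below 5. The upper and lower bounds meet at 5, so that is the treewidth.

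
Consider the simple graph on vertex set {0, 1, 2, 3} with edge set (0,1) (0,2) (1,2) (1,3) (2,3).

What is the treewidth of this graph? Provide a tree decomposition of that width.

Treewidth 2.
One optimal decomposition is:
Bags: B1 = {1, 2, 3}  B2 = {0, 1, 2}
Tree: B1–B2

The largest bag has 3 vertices, giving width 2; this decomposition certifies tw(G) ≤ 2. For the lower bound, the 3 vertices {0, 1, 2} are pairwise adjacent, and any tree decomposition puts a clique entirely inside one bag — forcing width ≥ 2. The upper and lower bounds meet at 2, so that is the treewidth.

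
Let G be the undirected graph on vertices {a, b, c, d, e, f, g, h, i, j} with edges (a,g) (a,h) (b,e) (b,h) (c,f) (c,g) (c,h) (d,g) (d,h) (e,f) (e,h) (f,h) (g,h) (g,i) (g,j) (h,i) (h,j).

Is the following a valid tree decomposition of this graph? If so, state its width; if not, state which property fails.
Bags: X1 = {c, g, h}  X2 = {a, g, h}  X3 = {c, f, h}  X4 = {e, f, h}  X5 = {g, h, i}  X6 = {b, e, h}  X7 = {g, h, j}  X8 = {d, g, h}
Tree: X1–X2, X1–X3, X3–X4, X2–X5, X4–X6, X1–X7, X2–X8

Yes; width 2.

Checking the three conditions: (i) the bags cover all of {a, b, c, d, e, f, g, h, i, j}; (ii) for each edge, some bag contains both endpoints; (iii) the bags containing any fixed vertex form a subtree. All hold, so the decomposition is valid with width 3 − 1 = 2.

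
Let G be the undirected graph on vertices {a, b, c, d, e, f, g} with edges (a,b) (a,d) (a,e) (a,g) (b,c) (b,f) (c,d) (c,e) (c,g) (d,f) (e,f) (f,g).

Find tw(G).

3

A width-3 tree decomposition is:
Bags: B1 = {a, b, c, f}  B2 = {a, c, e, f}  B3 = {a, c, f, g}  B4 = {a, c, d, f}
Tree: B1–B2, B2–B3, B3–B4
The largest bag has 4 vertices, giving width 3; this decomposition certifies tw(G) ≤ 3. For the lower bound: the 4 vertex sets {a,b}, {c,e}, {f}, {g} are disjoint, each induces a connected subgraph, and every pair is joined by at least one edge of G. Contracting each set to a single vertex therefore yields K_{4} as a minor, and since treewidth is minor-monotone, tw(G) ≥ tw(K_{4}) = 3. Hence tw(G) = 3 exactly.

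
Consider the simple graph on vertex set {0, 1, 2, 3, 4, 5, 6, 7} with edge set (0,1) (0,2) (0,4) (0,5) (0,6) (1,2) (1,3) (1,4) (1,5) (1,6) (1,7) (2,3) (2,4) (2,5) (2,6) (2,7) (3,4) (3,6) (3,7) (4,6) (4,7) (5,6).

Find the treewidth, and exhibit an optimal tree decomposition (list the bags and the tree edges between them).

The largest bag has 5 vertices, giving width 4; this decomposition certifies tw(G) ≤ 4. On the other hand G contains the 5-clique {0, 1, 2, 4, 6}. A clique must lie in a single bag of any decomposition, so no decomposition can have width below 4. The upper and lower bounds meet at 4, so that is the treewidth.

Treewidth 4.
One optimal decomposition is:
Bags: B1 = {1, 2, 3, 4, 7}  B2 = {1, 2, 3, 4, 6}  B3 = {0, 1, 2, 4, 6}  B4 = {0, 1, 2, 5, 6}
Tree: B1–B2, B2–B3, B3–B4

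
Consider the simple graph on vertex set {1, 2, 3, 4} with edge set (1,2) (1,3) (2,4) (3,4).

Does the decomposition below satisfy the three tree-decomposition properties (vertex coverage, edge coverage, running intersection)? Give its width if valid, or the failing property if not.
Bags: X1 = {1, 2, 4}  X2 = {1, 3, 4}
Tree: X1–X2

Yes; width 2.

Every vertex of G appears in some bag (union = {1, 2, 3, 4}); every edge is covered by a bag; and for each vertex v the set of bags containing v is connected in the bag tree. The decomposition is therefore valid. The largest bag has 3 vertices, so the width is 2.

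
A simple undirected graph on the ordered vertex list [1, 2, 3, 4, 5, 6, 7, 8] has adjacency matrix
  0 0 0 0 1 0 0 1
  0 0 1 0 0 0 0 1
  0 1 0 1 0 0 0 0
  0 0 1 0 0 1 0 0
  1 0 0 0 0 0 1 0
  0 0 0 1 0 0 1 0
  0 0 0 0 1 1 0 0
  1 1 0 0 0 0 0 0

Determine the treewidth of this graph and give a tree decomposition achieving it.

Treewidth 2.
One such decomposition:
Bags: B1 = {1, 5, 8}  B2 = {5, 7, 8}  B3 = {6, 7, 8}  B4 = {4, 6, 8}  B5 = {3, 4, 8}  B6 = {2, 3, 8}
Tree: B1–B2, B2–B3, B3–B4, B4–B5, B5–B6

The largest bag has 3 vertices, giving width 2; this decomposition certifies tw(G) ≤ 2. Since 8–1–5–7–6–4–3–2–8 is a cycle in G, G is not acyclic. Forests are exactly the graphs of treewidth ≤ 1, so tw(G) ≥ 2. Hence tw(G) = 2 exactly.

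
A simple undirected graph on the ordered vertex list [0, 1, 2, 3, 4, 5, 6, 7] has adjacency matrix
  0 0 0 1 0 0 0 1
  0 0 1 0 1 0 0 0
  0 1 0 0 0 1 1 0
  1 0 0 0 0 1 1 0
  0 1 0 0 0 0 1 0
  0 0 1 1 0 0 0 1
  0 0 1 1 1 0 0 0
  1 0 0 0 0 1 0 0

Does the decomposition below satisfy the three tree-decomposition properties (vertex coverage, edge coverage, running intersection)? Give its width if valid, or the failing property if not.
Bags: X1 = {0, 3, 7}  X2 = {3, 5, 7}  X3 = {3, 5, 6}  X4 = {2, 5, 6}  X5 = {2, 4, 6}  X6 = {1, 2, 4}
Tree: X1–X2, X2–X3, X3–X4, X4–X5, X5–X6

Checking the three conditions: (i) the bags cover all of {0, 1, 2, 3, 4, 5, 6, 7}; (ii) for each edge, some bag contains both endpoints; (iii) the bags containing any fixed vertex form a subtree. All hold, so the decomposition is valid with width 3 − 1 = 2.

Yes; width 2.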